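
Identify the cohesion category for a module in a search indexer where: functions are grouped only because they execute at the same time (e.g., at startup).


Reasoning: Related by timing only
Type: Temporal cohesion

Temporal cohesion


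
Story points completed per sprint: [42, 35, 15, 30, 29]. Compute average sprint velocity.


Formula: Avg velocity = Total points / Number of sprints
Points: [42, 35, 15, 30, 29]
Sum = 42 + 35 + 15 + 30 + 29 = 151
Avg velocity = 151 / 5 = 30.2 points/sprint

30.2 points/sprint


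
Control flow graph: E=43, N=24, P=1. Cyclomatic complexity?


Formula: V(G) = E - N + 2P
V(G) = 43 - 24 + 2*1
V(G) = 19 + 2
V(G) = 21

21


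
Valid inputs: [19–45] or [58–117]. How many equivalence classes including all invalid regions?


Valid ranges: [19,45] and [58,117]
Class 1: x < 19 — invalid
Class 2: 19 ≤ x ≤ 45 — valid
Class 3: 45 < x < 58 — invalid (gap between ranges)
Class 4: 58 ≤ x ≤ 117 — valid
Class 5: x > 117 — invalid
Total equivalence classes: 5

5 equivalence classes


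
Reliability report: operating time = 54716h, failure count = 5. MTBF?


Formula: MTBF = Total operating time / Number of failures
MTBF = 54716 / 5
MTBF = 10943.2 hours

10943.2 hours


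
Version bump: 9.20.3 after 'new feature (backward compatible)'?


Current: 9.20.3
Change category: 'new feature (backward compatible)' → minor bump
SemVer rule: minor bump → increment MINOR, reset PATCH to 0 (MAJOR unchanged)
New: 9.21.0

9.21.0


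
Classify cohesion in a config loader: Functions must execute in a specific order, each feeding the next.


Reasoning: Output of one is input to next
Type: Sequential cohesion

Sequential cohesion


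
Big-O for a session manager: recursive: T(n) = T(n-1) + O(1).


Reasoning: linear recursion with constant work per frame
Complexity: O(n)

O(n)


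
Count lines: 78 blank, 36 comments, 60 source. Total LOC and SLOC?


Total LOC = blank + comment + code
Total LOC = 78 + 36 + 60 = 174
SLOC (source only) = code = 60

Total LOC: 174, SLOC: 60


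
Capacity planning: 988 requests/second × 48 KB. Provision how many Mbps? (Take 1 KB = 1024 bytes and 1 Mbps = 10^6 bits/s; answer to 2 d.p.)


Formula: Mbps = payload_bytes * RPS * 8 / 1e6
Payload per request = 48 KB = 48 * 1024 = 49152 bytes
Total bytes/sec = 49152 * 988 = 48562176
Total bits/sec = 48562176 * 8 = 388497408
Mbps = 388497408 / 1e6 = 388.5

388.5 Mbps


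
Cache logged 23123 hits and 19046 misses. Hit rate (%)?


Formula: hit rate = hits / (hits + misses) * 100
hit rate = 23123 / (23123 + 19046) * 100
hit rate = 23123 / 42169 * 100
hit rate = 54.83%

54.83%


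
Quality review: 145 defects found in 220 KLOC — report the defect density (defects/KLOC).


Defect density = defects / KLOC
Defect density = 145 / 220
Defect density = 0.659 defects/KLOC

0.659 defects/KLOC


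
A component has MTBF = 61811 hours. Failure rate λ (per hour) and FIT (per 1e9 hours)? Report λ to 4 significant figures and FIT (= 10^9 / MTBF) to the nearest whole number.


Formula: λ = 1 / MTBF; FIT = λ × 1e9 = 1e9 / MTBF
λ = 1 / 61811 ≈ 1.618e-05 failures/hour
FIT = 1e9 / 61811 ≈ 16178 failures per 1e9 hours (nearest whole number)

λ = 1.618e-05 /h, FIT = 16178


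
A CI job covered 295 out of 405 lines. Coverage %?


Coverage = covered / total * 100
Coverage = 295 / 405 * 100
Coverage = 72.84%

72.84%


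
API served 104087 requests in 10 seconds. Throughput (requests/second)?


Formula: throughput = requests / seconds
throughput = 104087 / 10
throughput = 10408.7 requests/second

10408.7 requests/second


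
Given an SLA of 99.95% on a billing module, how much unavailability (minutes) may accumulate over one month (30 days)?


Formula: allowed downtime = period * (100 - SLA) / 100
Period (month (30 days)) = 43200 minutes
Unavailability fraction = (100 - 99.95) / 100
Allowed downtime = 43200 * (100 - 99.95) / 100
Allowed downtime = 21.6 minutes

21.6 minutes


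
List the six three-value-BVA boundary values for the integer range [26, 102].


Range: [26, 102]
Boundaries: just below min, min, min+1, max-1, max, just above max
Values: [25, 26, 27, 101, 102, 103]

[25, 26, 27, 101, 102, 103]


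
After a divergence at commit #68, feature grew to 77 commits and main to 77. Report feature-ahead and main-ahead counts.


Common ancestor: commit #68
feature commits after divergence: 77 - 68 = 9
main commits after divergence: 77 - 68 = 9
feature is 9 commits ahead of main
main is 9 commits ahead of feature

feature ahead: 9, main ahead: 9


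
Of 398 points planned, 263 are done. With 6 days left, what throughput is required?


Formula: Required rate = Remaining points / Days left
Remaining = 398 - 263 = 135 points
Required rate = 135 / 6 = 22.5 points/day

22.5 points/day


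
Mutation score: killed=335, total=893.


Mutation score = killed / total * 100
Mutation score = 335 / 893 * 100
Mutation score = 37.51%

37.51%


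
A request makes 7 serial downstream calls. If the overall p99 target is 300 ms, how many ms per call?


Formula: per_stage = total_budget / stages
per_stage = 300 / 7
per_stage = 42.86 ms

42.86 ms


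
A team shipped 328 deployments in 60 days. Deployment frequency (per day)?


Formula: deployments per day = releases / days
= 328 / 60
= 5.467 deploys/day
(equivalently, 38.27 deploys/week)

5.467 deploys/day


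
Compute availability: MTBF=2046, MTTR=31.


Availability = MTBF / (MTBF + MTTR)
Availability = 2046 / (2046 + 31)
Availability = 2046 / 2077
Availability = 98.5075%

98.5075%


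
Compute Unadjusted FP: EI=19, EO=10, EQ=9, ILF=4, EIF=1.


UFP = EI*4 + EO*5 + EQ*4 + ILF*10 + EIF*7
UFP = 19*4 + 10*5 + 9*4 + 4*10 + 1*7
UFP = 76 + 50 + 36 + 40 + 7
UFP = 209

209


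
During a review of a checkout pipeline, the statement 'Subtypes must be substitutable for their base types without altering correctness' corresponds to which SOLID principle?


This describes the Liskov Substitution Principle (LSP)

Liskov Substitution Principle (LSP)


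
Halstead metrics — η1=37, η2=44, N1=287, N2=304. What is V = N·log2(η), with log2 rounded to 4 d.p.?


Formula: V = N * log2(η), where N = N1 + N2 and η = η1 + η2
η = 37 + 44 = 81
N = 287 + 304 = 591
log2(81) ≈ 6.3399
V = 591 * 6.3399 = 3746.88

3746.88


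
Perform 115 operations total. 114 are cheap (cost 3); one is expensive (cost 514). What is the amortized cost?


Formula: Amortized cost = Total cost / Operations
Total cost = (114 * 3) + (1 * 514)
Total cost = 342 + 514 = 856
Amortized = 856 / 115 = 7.4435

7.4435


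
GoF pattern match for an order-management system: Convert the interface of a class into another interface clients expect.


This matches the Adapter pattern

Adapter


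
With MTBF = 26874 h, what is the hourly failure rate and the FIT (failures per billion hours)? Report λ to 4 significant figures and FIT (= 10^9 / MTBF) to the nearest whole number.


Formula: λ = 1 / MTBF; FIT = λ × 1e9 = 1e9 / MTBF
λ = 1 / 26874 ≈ 3.721e-05 failures/hour
FIT = 1e9 / 26874 ≈ 37211 failures per 1e9 hours (nearest whole number)

λ = 3.721e-05 /h, FIT = 37211


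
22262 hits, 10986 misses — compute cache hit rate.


Formula: hit rate = hits / (hits + misses) * 100
hit rate = 22262 / (22262 + 10986) * 100
hit rate = 22262 / 33248 * 100
hit rate = 66.96%

66.96%


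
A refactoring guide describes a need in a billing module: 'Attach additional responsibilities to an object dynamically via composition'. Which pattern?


This matches the Decorator pattern

Decorator


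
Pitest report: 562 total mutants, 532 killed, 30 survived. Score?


Mutation score = killed / total * 100
Mutation score = 532 / 562 * 100
Mutation score = 94.66%

94.66%


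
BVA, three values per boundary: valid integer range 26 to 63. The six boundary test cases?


Range: [26, 63]
Boundaries: just below min, min, min+1, max-1, max, just above max
Values: [25, 26, 27, 62, 63, 64]

[25, 26, 27, 62, 63, 64]


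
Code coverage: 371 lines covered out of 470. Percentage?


Coverage = covered / total * 100
Coverage = 371 / 470 * 100
Coverage = 78.94%

78.94%


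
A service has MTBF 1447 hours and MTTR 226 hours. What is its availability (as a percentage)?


Availability = MTBF / (MTBF + MTTR)
Availability = 1447 / (1447 + 226)
Availability = 1447 / 1673
Availability = 86.4913%

86.4913%


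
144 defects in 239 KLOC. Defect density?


Defect density = defects / KLOC
Defect density = 144 / 239
Defect density = 0.603 defects/KLOC

0.603 defects/KLOC


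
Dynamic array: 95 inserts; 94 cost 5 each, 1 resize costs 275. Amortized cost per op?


Formula: Amortized cost = Total cost / Operations
Total cost = (94 * 5) + (1 * 275)
Total cost = 470 + 275 = 745
Amortized = 745 / 95 = 7.8421

7.8421


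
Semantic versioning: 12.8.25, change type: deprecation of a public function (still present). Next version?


Current: 12.8.25
Change category: 'deprecation of a public function (still present)' → minor bump
SemVer rule: minor bump → increment MINOR, reset PATCH to 0 (MAJOR unchanged)
New: 12.9.0

12.9.0


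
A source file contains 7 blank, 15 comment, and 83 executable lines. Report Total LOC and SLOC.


Total LOC = blank + comment + code
Total LOC = 7 + 15 + 83 = 105
SLOC (source only) = code = 83

Total LOC: 105, SLOC: 83


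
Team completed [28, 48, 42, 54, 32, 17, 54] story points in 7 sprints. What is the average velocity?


Formula: Avg velocity = Total points / Number of sprints
Points: [28, 48, 42, 54, 32, 17, 54]
Sum = 28 + 48 + 42 + 54 + 32 + 17 + 54 = 275
Avg velocity = 275 / 7 = 39.29 points/sprint

39.29 points/sprint


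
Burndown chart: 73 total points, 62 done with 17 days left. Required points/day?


Formula: Required rate = Remaining points / Days left
Remaining = 73 - 62 = 11 points
Required rate = 11 / 17 = 0.65 points/day

0.65 points/day


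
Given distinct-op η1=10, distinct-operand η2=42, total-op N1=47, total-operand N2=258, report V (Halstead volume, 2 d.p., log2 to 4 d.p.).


Formula: V = N * log2(η), where N = N1 + N2 and η = η1 + η2
η = 10 + 42 = 52
N = 47 + 258 = 305
log2(52) ≈ 5.7004
V = 305 * 5.7004 = 1738.62

1738.62


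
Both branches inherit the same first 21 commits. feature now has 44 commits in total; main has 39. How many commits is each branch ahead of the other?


Common ancestor: commit #21
feature commits after divergence: 44 - 21 = 23
main commits after divergence: 39 - 21 = 18
feature is 23 commits ahead of main
main is 18 commits ahead of feature

feature ahead: 23, main ahead: 18


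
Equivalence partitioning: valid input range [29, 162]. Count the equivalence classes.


Valid range: [29, 162]
Class 1: x < 29 — invalid
Class 2: 29 ≤ x ≤ 162 — valid
Class 3: x > 162 — invalid
Total equivalence classes: 3

3 equivalence classes


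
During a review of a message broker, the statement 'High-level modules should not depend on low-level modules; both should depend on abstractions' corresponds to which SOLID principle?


This describes the Dependency Inversion Principle (DIP)

Dependency Inversion Principle (DIP)


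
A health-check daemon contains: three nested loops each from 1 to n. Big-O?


Reasoning: three levels of nesting over n
Complexity: O(n^3)

O(n^3)


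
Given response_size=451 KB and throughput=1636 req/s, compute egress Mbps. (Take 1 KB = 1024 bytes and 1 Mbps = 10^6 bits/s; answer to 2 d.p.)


Formula: Mbps = payload_bytes * RPS * 8 / 1e6
Payload per request = 451 KB = 451 * 1024 = 461824 bytes
Total bytes/sec = 461824 * 1636 = 755544064
Total bits/sec = 755544064 * 8 = 6044352512
Mbps = 6044352512 / 1e6 = 6044.35

6044.35 Mbps


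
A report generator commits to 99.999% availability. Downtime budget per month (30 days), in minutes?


Formula: allowed downtime = period * (100 - SLA) / 100
Period (month (30 days)) = 43200 minutes
Unavailability fraction = (100 - 99.999) / 100
Allowed downtime = 43200 * (100 - 99.999) / 100
Allowed downtime = 0.432 minutes

0.432 minutes


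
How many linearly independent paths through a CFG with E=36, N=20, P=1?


Formula: V(G) = E - N + 2P
V(G) = 36 - 20 + 2*1
V(G) = 16 + 2
V(G) = 18

18


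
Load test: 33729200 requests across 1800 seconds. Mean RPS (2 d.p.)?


Formula: throughput = requests / seconds
throughput = 33729200 / 1800
throughput = 18738.44 requests/second

18738.44 requests/second


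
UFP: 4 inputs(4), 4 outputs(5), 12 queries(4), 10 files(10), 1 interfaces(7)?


UFP = EI*4 + EO*5 + EQ*4 + ILF*10 + EIF*7
UFP = 4*4 + 4*5 + 12*4 + 10*10 + 1*7
UFP = 16 + 20 + 48 + 100 + 7
UFP = 191

191


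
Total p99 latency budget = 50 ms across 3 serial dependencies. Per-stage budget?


Formula: per_stage = total_budget / stages
per_stage = 50 / 3
per_stage = 16.67 ms

16.67 ms


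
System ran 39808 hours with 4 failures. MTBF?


Formula: MTBF = Total operating time / Number of failures
MTBF = 39808 / 4
MTBF = 9952.0 hours

9952.0 hours


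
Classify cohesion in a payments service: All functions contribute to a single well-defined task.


Reasoning: Best: single purpose
Type: Functional cohesion

Functional cohesion


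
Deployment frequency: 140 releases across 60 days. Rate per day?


Formula: deployments per day = releases / days
= 140 / 60
= 2.333 deploys/day
(equivalently, 16.33 deploys/week)

2.333 deploys/day


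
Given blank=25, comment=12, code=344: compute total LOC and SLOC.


Total LOC = blank + comment + code
Total LOC = 25 + 12 + 344 = 381
SLOC (source only) = code = 344

Total LOC: 381, SLOC: 344


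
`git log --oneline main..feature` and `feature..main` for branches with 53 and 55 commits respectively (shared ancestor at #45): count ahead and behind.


Common ancestor: commit #45
feature commits after divergence: 53 - 45 = 8
main commits after divergence: 55 - 45 = 10
feature is 8 commits ahead of main
main is 10 commits ahead of feature

feature ahead: 8, main ahead: 10


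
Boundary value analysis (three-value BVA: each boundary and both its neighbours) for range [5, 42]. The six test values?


Range: [5, 42]
Boundaries: just below min, min, min+1, max-1, max, just above max
Values: [4, 5, 6, 41, 42, 43]

[4, 5, 6, 41, 42, 43]


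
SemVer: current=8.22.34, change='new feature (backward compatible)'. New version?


Current: 8.22.34
Change category: 'new feature (backward compatible)' → minor bump
SemVer rule: minor bump → increment MINOR, reset PATCH to 0 (MAJOR unchanged)
New: 8.23.0

8.23.0


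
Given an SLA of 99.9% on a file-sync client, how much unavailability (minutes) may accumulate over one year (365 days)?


Formula: allowed downtime = period * (100 - SLA) / 100
Period (year (365 days)) = 525600 minutes
Unavailability fraction = (100 - 99.9) / 100
Allowed downtime = 525600 * (100 - 99.9) / 100
Allowed downtime = 525.6 minutes

525.6 minutes


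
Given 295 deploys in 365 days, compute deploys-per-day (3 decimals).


Formula: deployments per day = releases / days
= 295 / 365
= 0.808 deploys/day
(equivalently, 5.66 deploys/week)

0.808 deploys/day


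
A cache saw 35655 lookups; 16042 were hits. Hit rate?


Formula: hit rate = hits / (hits + misses) * 100
hit rate = 16042 / (16042 + 19613) * 100
hit rate = 16042 / 35655 * 100
hit rate = 44.99%

44.99%


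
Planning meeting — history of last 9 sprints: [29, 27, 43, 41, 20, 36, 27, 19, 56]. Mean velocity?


Formula: Avg velocity = Total points / Number of sprints
Points: [29, 27, 43, 41, 20, 36, 27, 19, 56]
Sum = 29 + 27 + 43 + 41 + 20 + 36 + 27 + 19 + 56 = 298
Avg velocity = 298 / 9 = 33.11 points/sprint

33.11 points/sprint


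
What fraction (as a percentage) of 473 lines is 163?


Coverage = covered / total * 100
Coverage = 163 / 473 * 100
Coverage = 34.46%

34.46%


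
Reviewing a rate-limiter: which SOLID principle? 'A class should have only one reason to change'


This describes the Single Responsibility Principle (SRP)

Single Responsibility Principle (SRP)


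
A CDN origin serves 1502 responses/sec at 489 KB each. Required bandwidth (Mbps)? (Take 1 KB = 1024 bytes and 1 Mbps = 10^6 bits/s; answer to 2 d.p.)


Formula: Mbps = payload_bytes * RPS * 8 / 1e6
Payload per request = 489 KB = 489 * 1024 = 500736 bytes
Total bytes/sec = 500736 * 1502 = 752105472
Total bits/sec = 752105472 * 8 = 6016843776
Mbps = 6016843776 / 1e6 = 6016.84

6016.84 Mbps


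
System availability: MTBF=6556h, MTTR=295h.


Availability = MTBF / (MTBF + MTTR)
Availability = 6556 / (6556 + 295)
Availability = 6556 / 6851
Availability = 95.6941%

95.6941%


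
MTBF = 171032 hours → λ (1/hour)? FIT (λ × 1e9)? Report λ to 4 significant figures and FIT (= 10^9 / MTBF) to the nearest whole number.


Formula: λ = 1 / MTBF; FIT = λ × 1e9 = 1e9 / MTBF
λ = 1 / 171032 ≈ 5.847e-06 failures/hour
FIT = 1e9 / 171032 ≈ 5847 failures per 1e9 hours (nearest whole number)

λ = 5.847e-06 /h, FIT = 5847


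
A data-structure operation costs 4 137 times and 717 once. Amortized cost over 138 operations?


Formula: Amortized cost = Total cost / Operations
Total cost = (137 * 4) + (1 * 717)
Total cost = 548 + 717 = 1265
Amortized = 1265 / 138 = 9.1667

9.1667


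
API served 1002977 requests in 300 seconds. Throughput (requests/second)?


Formula: throughput = requests / seconds
throughput = 1002977 / 300
throughput = 3343.26 requests/second

3343.26 requests/second


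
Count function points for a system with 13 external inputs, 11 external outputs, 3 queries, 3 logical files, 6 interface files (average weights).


UFP = EI*4 + EO*5 + EQ*4 + ILF*10 + EIF*7
UFP = 13*4 + 11*5 + 3*4 + 3*10 + 6*7
UFP = 52 + 55 + 12 + 30 + 42
UFP = 191

191


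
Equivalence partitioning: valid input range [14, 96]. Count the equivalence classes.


Valid range: [14, 96]
Class 1: x < 14 — invalid
Class 2: 14 ≤ x ≤ 96 — valid
Class 3: x > 96 — invalid
Total equivalence classes: 3

3 equivalence classes


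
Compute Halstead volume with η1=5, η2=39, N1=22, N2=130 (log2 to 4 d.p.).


Formula: V = N * log2(η), where N = N1 + N2 and η = η1 + η2
η = 5 + 39 = 44
N = 22 + 130 = 152
log2(44) ≈ 5.4594
V = 152 * 5.4594 = 829.83

829.83


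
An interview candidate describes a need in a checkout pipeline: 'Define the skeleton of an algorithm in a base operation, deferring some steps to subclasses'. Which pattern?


This matches the Template Method pattern

Template Method


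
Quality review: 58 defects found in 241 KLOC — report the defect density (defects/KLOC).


Defect density = defects / KLOC
Defect density = 58 / 241
Defect density = 0.241 defects/KLOC

0.241 defects/KLOC


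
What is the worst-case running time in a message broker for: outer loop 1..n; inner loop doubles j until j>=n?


Reasoning: linear outer times logarithmic inner
Complexity: O(n log n)

O(n log n)


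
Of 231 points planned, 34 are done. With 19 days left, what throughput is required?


Formula: Required rate = Remaining points / Days left
Remaining = 231 - 34 = 197 points
Required rate = 197 / 19 = 10.37 points/day

10.37 points/day


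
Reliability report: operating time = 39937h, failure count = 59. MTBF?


Formula: MTBF = Total operating time / Number of failures
MTBF = 39937 / 59
MTBF = 676.9 hours

676.9 hours


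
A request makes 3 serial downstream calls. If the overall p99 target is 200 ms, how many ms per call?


Formula: per_stage = total_budget / stages
per_stage = 200 / 3
per_stage = 66.67 ms

66.67 ms


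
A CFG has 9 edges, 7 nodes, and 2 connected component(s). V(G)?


Formula: V(G) = E - N + 2P
V(G) = 9 - 7 + 2*2
V(G) = 2 + 4
V(G) = 6

6


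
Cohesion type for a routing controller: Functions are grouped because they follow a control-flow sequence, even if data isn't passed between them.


Reasoning: Grouped by order of execution within a routine, not by data flow
Type: Procedural cohesion

Procedural cohesion


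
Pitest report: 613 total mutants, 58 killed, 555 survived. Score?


Mutation score = killed / total * 100
Mutation score = 58 / 613 * 100
Mutation score = 9.46%

9.46%


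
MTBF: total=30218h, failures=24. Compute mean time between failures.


Formula: MTBF = Total operating time / Number of failures
MTBF = 30218 / 24
MTBF = 1259.08 hours

1259.08 hours


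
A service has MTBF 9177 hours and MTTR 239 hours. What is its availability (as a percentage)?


Availability = MTBF / (MTBF + MTTR)
Availability = 9177 / (9177 + 239)
Availability = 9177 / 9416
Availability = 97.4618%

97.4618%


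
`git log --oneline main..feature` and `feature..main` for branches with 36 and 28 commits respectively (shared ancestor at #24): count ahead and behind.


Common ancestor: commit #24
feature commits after divergence: 36 - 24 = 12
main commits after divergence: 28 - 24 = 4
feature is 12 commits ahead of main
main is 4 commits ahead of feature

feature ahead: 12, main ahead: 4


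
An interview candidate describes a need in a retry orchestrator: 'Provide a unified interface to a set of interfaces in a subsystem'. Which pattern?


This matches the Facade pattern

Facade


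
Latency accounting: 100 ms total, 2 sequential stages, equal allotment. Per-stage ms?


Formula: per_stage = total_budget / stages
per_stage = 100 / 2
per_stage = 50.0 ms

50.0 ms


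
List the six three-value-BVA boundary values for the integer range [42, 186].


Range: [42, 186]
Boundaries: just below min, min, min+1, max-1, max, just above max
Values: [41, 42, 43, 185, 186, 187]

[41, 42, 43, 185, 186, 187]


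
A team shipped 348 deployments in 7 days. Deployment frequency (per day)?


Formula: deployments per day = releases / days
= 348 / 7
= 49.714 deploys/day
(equivalently, 348.0 deploys/week)

49.714 deploys/day


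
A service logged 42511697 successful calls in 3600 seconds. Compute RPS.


Formula: throughput = requests / seconds
throughput = 42511697 / 3600
throughput = 11808.8 requests/second

11808.8 requests/second


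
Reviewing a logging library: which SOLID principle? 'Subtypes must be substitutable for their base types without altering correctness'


This describes the Liskov Substitution Principle (LSP)

Liskov Substitution Principle (LSP)


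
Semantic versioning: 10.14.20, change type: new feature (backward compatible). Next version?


Current: 10.14.20
Change category: 'new feature (backward compatible)' → minor bump
SemVer rule: minor bump → increment MINOR, reset PATCH to 0 (MAJOR unchanged)
New: 10.15.0

10.15.0


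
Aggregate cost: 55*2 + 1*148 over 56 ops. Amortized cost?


Formula: Amortized cost = Total cost / Operations
Total cost = (55 * 2) + (1 * 148)
Total cost = 110 + 148 = 258
Amortized = 258 / 56 = 4.6071

4.6071


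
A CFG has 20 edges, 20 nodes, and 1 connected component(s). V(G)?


Formula: V(G) = E - N + 2P
V(G) = 20 - 20 + 2*1
V(G) = 0 + 2
V(G) = 2

2


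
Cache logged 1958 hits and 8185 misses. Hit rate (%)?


Formula: hit rate = hits / (hits + misses) * 100
hit rate = 1958 / (1958 + 8185) * 100
hit rate = 1958 / 10143 * 100
hit rate = 19.3%

19.3%


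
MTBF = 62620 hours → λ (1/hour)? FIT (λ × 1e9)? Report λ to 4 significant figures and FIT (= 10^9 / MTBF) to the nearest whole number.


Formula: λ = 1 / MTBF; FIT = λ × 1e9 = 1e9 / MTBF
λ = 1 / 62620 ≈ 1.597e-05 failures/hour
FIT = 1e9 / 62620 ≈ 15969 failures per 1e9 hours (nearest whole number)

λ = 1.597e-05 /h, FIT = 15969


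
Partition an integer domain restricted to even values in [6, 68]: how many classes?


Constraint: even integers in [6, 68]
Class 1: x < 6 — out-of-range invalid
Class 2: x in [6,68] but odd — wrong type invalid
Class 3: x in [6,68] and even — valid
Class 4: x > 68 — out-of-range invalid
Total equivalence classes: 4

4 equivalence classes


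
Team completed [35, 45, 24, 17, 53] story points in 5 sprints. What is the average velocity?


Formula: Avg velocity = Total points / Number of sprints
Points: [35, 45, 24, 17, 53]
Sum = 35 + 45 + 24 + 17 + 53 = 174
Avg velocity = 174 / 5 = 34.8 points/sprint

34.8 points/sprint


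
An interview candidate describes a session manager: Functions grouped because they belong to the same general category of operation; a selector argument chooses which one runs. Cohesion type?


Reasoning: Grouped by category of activity, not by data or sequence
Type: Logical cohesion

Logical cohesion


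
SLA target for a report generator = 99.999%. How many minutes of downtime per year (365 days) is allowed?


Formula: allowed downtime = period * (100 - SLA) / 100
Period (year (365 days)) = 525600 minutes
Unavailability fraction = (100 - 99.999) / 100
Allowed downtime = 525600 * (100 - 99.999) / 100
Allowed downtime = 5.256 minutes

5.256 minutes


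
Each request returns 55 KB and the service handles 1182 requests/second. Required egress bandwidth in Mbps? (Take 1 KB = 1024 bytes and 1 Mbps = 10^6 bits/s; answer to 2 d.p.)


Formula: Mbps = payload_bytes * RPS * 8 / 1e6
Payload per request = 55 KB = 55 * 1024 = 56320 bytes
Total bytes/sec = 56320 * 1182 = 66570240
Total bits/sec = 66570240 * 8 = 532561920
Mbps = 532561920 / 1e6 = 532.56

532.56 Mbps


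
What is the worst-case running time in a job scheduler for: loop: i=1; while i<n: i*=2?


Reasoning: i doubles each step so iterations are log2(n)
Complexity: O(log n)

O(log n)


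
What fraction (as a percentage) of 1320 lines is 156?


Coverage = covered / total * 100
Coverage = 156 / 1320 * 100
Coverage = 11.82%

11.82%


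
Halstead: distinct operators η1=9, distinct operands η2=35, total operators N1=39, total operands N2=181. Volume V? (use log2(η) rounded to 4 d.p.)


Formula: V = N * log2(η), where N = N1 + N2 and η = η1 + η2
η = 9 + 35 = 44
N = 39 + 181 = 220
log2(44) ≈ 5.4594
V = 220 * 5.4594 = 1201.07

1201.07


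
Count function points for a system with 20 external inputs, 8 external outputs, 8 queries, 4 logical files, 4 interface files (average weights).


UFP = EI*4 + EO*5 + EQ*4 + ILF*10 + EIF*7
UFP = 20*4 + 8*5 + 8*4 + 4*10 + 4*7
UFP = 80 + 40 + 32 + 40 + 28
UFP = 220

220


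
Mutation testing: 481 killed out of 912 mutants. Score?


Mutation score = killed / total * 100
Mutation score = 481 / 912 * 100
Mutation score = 52.74%

52.74%


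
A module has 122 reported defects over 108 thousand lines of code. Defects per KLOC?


Defect density = defects / KLOC
Defect density = 122 / 108
Defect density = 1.13 defects/KLOC

1.13 defects/KLOC


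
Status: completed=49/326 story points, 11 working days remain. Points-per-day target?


Formula: Required rate = Remaining points / Days left
Remaining = 326 - 49 = 277 points
Required rate = 277 / 11 = 25.18 points/day

25.18 points/day


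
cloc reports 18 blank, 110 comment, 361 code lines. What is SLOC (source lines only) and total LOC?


Total LOC = blank + comment + code
Total LOC = 18 + 110 + 361 = 489
SLOC (source only) = code = 361

Total LOC: 489, SLOC: 361


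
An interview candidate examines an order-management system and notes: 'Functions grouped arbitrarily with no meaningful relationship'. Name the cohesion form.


Reasoning: Worst: random grouping
Type: Coincidental cohesion

Coincidental cohesion


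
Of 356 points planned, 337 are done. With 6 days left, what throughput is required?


Formula: Required rate = Remaining points / Days left
Remaining = 356 - 337 = 19 points
Required rate = 19 / 6 = 3.17 points/day

3.17 points/day


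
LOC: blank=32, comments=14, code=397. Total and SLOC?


Total LOC = blank + comment + code
Total LOC = 32 + 14 + 397 = 443
SLOC (source only) = code = 397

Total LOC: 443, SLOC: 397


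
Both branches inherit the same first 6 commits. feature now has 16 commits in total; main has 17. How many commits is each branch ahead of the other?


Common ancestor: commit #6
feature commits after divergence: 16 - 6 = 10
main commits after divergence: 17 - 6 = 11
feature is 10 commits ahead of main
main is 11 commits ahead of feature

feature ahead: 10, main ahead: 11


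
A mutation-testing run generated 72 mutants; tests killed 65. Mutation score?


Mutation score = killed / total * 100
Mutation score = 65 / 72 * 100
Mutation score = 90.28%

90.28%


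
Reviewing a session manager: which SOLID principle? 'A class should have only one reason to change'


This describes the Single Responsibility Principle (SRP)

Single Responsibility Principle (SRP)


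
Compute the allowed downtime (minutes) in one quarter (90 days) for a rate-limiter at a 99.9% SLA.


Formula: allowed downtime = period * (100 - SLA) / 100
Period (quarter (90 days)) = 129600 minutes
Unavailability fraction = (100 - 99.9) / 100
Allowed downtime = 129600 * (100 - 99.9) / 100
Allowed downtime = 129.6 minutes

129.6 minutes


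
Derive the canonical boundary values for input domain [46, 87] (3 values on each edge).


Range: [46, 87]
Boundaries: just below min, min, min+1, max-1, max, just above max
Values: [45, 46, 47, 86, 87, 88]

[45, 46, 47, 86, 87, 88]


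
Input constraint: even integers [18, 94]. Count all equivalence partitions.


Constraint: even integers in [18, 94]
Class 1: x < 18 — out-of-range invalid
Class 2: x in [18,94] but odd — wrong type invalid
Class 3: x in [18,94] and even — valid
Class 4: x > 94 — out-of-range invalid
Total equivalence classes: 4

4 equivalence classes


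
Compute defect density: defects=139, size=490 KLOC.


Defect density = defects / KLOC
Defect density = 139 / 490
Defect density = 0.284 defects/KLOC

0.284 defects/KLOC


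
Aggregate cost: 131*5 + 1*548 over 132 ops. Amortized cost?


Formula: Amortized cost = Total cost / Operations
Total cost = (131 * 5) + (1 * 548)
Total cost = 655 + 548 = 1203
Amortized = 1203 / 132 = 9.1136

9.1136


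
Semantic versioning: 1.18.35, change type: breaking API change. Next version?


Current: 1.18.35
Change category: 'breaking API change' → major bump
SemVer rule: major bump → increment MAJOR, reset MINOR and PATCH to 0
New: 2.0.0

2.0.0


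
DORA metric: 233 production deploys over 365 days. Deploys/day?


Formula: deployments per day = releases / days
= 233 / 365
= 0.638 deploys/day
(equivalently, 4.47 deploys/week)

0.638 deploys/day


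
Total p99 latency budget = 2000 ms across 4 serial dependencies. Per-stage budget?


Formula: per_stage = total_budget / stages
per_stage = 2000 / 4
per_stage = 500.0 ms

500.0 ms


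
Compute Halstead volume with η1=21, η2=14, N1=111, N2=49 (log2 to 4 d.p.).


Formula: V = N * log2(η), where N = N1 + N2 and η = η1 + η2
η = 21 + 14 = 35
N = 111 + 49 = 160
log2(35) ≈ 5.1293
V = 160 * 5.1293 = 820.69

820.69


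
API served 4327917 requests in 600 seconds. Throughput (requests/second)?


Formula: throughput = requests / seconds
throughput = 4327917 / 600
throughput = 7213.2 requests/second

7213.2 requests/second


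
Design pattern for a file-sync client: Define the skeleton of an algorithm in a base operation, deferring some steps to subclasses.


This matches the Template Method pattern

Template Method


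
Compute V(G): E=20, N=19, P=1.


Formula: V(G) = E - N + 2P
V(G) = 20 - 19 + 2*1
V(G) = 1 + 2
V(G) = 3

3


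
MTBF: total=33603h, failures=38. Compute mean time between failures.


Formula: MTBF = Total operating time / Number of failures
MTBF = 33603 / 38
MTBF = 884.29 hours

884.29 hours


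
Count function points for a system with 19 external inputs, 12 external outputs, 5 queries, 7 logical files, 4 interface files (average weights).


UFP = EI*4 + EO*5 + EQ*4 + ILF*10 + EIF*7
UFP = 19*4 + 12*5 + 5*4 + 7*10 + 4*7
UFP = 76 + 60 + 20 + 70 + 28
UFP = 254

254


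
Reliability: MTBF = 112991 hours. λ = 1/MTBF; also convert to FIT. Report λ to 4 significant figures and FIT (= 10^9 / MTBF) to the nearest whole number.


Formula: λ = 1 / MTBF; FIT = λ × 1e9 = 1e9 / MTBF
λ = 1 / 112991 ≈ 8.850e-06 failures/hour
FIT = 1e9 / 112991 ≈ 8850 failures per 1e9 hours (nearest whole number)

λ = 8.850e-06 /h, FIT = 8850


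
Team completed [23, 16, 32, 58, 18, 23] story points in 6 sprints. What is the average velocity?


Formula: Avg velocity = Total points / Number of sprints
Points: [23, 16, 32, 58, 18, 23]
Sum = 23 + 16 + 32 + 58 + 18 + 23 = 170
Avg velocity = 170 / 6 = 28.33 points/sprint

28.33 points/sprint


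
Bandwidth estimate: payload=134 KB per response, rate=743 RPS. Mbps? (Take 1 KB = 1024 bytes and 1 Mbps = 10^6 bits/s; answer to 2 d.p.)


Formula: Mbps = payload_bytes * RPS * 8 / 1e6
Payload per request = 134 KB = 134 * 1024 = 137216 bytes
Total bytes/sec = 137216 * 743 = 101951488
Total bits/sec = 101951488 * 8 = 815611904
Mbps = 815611904 / 1e6 = 815.61

815.61 Mbps


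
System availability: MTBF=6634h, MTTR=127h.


Availability = MTBF / (MTBF + MTTR)
Availability = 6634 / (6634 + 127)
Availability = 6634 / 6761
Availability = 98.1216%

98.1216%


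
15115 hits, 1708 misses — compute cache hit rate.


Formula: hit rate = hits / (hits + misses) * 100
hit rate = 15115 / (15115 + 1708) * 100
hit rate = 15115 / 16823 * 100
hit rate = 89.85%

89.85%


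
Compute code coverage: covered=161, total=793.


Coverage = covered / total * 100
Coverage = 161 / 793 * 100
Coverage = 20.3%

20.3%


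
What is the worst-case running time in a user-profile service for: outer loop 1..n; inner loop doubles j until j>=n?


Reasoning: linear outer times logarithmic inner
Complexity: O(n log n)

O(n log n)


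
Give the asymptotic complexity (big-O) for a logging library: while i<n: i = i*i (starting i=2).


Reasoning: squaring drives double-exponential growth; iterations ~ log log n
Complexity: O(log log n)

O(log log n)


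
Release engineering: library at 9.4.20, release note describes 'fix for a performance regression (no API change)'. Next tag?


Current: 9.4.20
Change category: 'fix for a performance regression (no API change)' → patch bump
SemVer rule: patch bump → increment PATCH (MAJOR and MINOR unchanged)
New: 9.4.21

9.4.21


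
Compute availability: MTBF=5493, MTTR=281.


Availability = MTBF / (MTBF + MTTR)
Availability = 5493 / (5493 + 281)
Availability = 5493 / 5774
Availability = 95.1334%

95.1334%


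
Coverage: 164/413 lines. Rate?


Coverage = covered / total * 100
Coverage = 164 / 413 * 100
Coverage = 39.71%

39.71%


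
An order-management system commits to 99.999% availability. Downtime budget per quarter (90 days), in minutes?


Formula: allowed downtime = period * (100 - SLA) / 100
Period (quarter (90 days)) = 129600 minutes
Unavailability fraction = (100 - 99.999) / 100
Allowed downtime = 129600 * (100 - 99.999) / 100
Allowed downtime = 1.296 minutes

1.296 minutes


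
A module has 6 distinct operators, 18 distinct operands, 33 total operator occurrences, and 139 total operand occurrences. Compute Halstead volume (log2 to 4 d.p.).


Formula: V = N * log2(η), where N = N1 + N2 and η = η1 + η2
η = 6 + 18 = 24
N = 33 + 139 = 172
log2(24) ≈ 4.5850
V = 172 * 4.5850 = 788.62

788.62


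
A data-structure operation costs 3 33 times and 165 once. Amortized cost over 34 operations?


Formula: Amortized cost = Total cost / Operations
Total cost = (33 * 3) + (1 * 165)
Total cost = 99 + 165 = 264
Amortized = 264 / 34 = 7.7647

7.7647


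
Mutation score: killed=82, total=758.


Mutation score = killed / total * 100
Mutation score = 82 / 758 * 100
Mutation score = 10.82%

10.82%


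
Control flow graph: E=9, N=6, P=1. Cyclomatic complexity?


Formula: V(G) = E - N + 2P
V(G) = 9 - 6 + 2*1
V(G) = 3 + 2
V(G) = 5

5


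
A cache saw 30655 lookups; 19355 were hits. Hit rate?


Formula: hit rate = hits / (hits + misses) * 100
hit rate = 19355 / (19355 + 11300) * 100
hit rate = 19355 / 30655 * 100
hit rate = 63.14%

63.14%


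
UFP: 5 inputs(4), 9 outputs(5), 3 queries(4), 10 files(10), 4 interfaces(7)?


UFP = EI*4 + EO*5 + EQ*4 + ILF*10 + EIF*7
UFP = 5*4 + 9*5 + 3*4 + 10*10 + 4*7
UFP = 20 + 45 + 12 + 100 + 28
UFP = 205

205


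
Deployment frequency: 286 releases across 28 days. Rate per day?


Formula: deployments per day = releases / days
= 286 / 28
= 10.214 deploys/day
(equivalently, 71.5 deploys/week)

10.214 deploys/day


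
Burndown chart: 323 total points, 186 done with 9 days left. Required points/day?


Formula: Required rate = Remaining points / Days left
Remaining = 323 - 186 = 137 points
Required rate = 137 / 9 = 15.22 points/day

15.22 points/day


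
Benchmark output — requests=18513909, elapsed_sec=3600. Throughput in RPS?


Formula: throughput = requests / seconds
throughput = 18513909 / 3600
throughput = 5142.75 requests/second

5142.75 requests/second


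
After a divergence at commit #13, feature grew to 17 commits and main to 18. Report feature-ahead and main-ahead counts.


Common ancestor: commit #13
feature commits after divergence: 17 - 13 = 4
main commits after divergence: 18 - 13 = 5
feature is 4 commits ahead of main
main is 5 commits ahead of feature

feature ahead: 4, main ahead: 5


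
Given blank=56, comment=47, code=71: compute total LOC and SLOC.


Total LOC = blank + comment + code
Total LOC = 56 + 47 + 71 = 174
SLOC (source only) = code = 71

Total LOC: 174, SLOC: 71


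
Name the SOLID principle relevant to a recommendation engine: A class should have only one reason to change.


This describes the Single Responsibility Principle (SRP)

Single Responsibility Principle (SRP)


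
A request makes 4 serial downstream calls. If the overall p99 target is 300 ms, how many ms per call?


Formula: per_stage = total_budget / stages
per_stage = 300 / 4
per_stage = 75.0 ms

75.0 ms


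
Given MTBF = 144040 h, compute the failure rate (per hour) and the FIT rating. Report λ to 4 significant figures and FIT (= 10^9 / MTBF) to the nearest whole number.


Formula: λ = 1 / MTBF; FIT = λ × 1e9 = 1e9 / MTBF
λ = 1 / 144040 ≈ 6.943e-06 failures/hour
FIT = 1e9 / 144040 ≈ 6943 failures per 1e9 hours (nearest whole number)

λ = 6.943e-06 /h, FIT = 6943


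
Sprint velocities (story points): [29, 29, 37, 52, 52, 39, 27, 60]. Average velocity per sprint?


Formula: Avg velocity = Total points / Number of sprints
Points: [29, 29, 37, 52, 52, 39, 27, 60]
Sum = 29 + 29 + 37 + 52 + 52 + 39 + 27 + 60 = 325
Avg velocity = 325 / 8 = 40.63 points/sprint

40.63 points/sprint


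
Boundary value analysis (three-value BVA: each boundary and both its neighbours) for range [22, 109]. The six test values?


Range: [22, 109]
Boundaries: just below min, min, min+1, max-1, max, just above max
Values: [21, 22, 23, 108, 109, 110]

[21, 22, 23, 108, 109, 110]


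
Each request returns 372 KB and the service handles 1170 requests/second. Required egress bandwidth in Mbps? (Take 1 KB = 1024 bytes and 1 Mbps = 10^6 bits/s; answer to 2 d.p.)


Formula: Mbps = payload_bytes * RPS * 8 / 1e6
Payload per request = 372 KB = 372 * 1024 = 380928 bytes
Total bytes/sec = 380928 * 1170 = 445685760
Total bits/sec = 445685760 * 8 = 3565486080
Mbps = 3565486080 / 1e6 = 3565.49

3565.49 Mbps


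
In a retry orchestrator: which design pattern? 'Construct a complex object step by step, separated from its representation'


This matches the Builder pattern

Builder


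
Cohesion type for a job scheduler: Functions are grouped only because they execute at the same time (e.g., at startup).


Reasoning: Related by timing only
Type: Temporal cohesion

Temporal cohesion


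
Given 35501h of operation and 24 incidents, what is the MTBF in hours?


Formula: MTBF = Total operating time / Number of failures
MTBF = 35501 / 24
MTBF = 1479.21 hours

1479.21 hours
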